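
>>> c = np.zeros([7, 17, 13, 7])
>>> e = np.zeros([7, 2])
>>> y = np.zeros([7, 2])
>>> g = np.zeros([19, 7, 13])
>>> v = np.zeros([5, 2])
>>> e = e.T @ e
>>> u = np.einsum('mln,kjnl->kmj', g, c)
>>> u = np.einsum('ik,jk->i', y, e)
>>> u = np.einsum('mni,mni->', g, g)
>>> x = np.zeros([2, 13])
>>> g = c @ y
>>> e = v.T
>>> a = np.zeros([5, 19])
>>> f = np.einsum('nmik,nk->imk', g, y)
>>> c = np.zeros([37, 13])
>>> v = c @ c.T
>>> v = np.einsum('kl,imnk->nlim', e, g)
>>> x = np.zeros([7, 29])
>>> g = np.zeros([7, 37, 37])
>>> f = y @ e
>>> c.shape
(37, 13)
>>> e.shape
(2, 5)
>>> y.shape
(7, 2)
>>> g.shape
(7, 37, 37)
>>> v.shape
(13, 5, 7, 17)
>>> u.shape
()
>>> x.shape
(7, 29)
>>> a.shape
(5, 19)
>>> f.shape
(7, 5)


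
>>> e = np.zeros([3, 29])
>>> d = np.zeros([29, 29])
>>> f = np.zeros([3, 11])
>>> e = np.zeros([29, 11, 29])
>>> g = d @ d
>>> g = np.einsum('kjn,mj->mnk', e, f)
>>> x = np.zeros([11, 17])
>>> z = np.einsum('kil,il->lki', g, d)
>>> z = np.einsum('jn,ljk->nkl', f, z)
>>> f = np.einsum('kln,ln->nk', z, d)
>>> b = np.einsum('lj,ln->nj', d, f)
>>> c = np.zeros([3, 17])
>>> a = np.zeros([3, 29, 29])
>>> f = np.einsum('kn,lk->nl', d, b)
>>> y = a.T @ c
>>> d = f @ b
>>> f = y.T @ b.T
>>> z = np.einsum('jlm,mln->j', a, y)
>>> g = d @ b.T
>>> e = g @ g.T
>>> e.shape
(29, 29)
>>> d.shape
(29, 29)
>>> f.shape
(17, 29, 11)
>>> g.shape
(29, 11)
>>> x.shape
(11, 17)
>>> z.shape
(3,)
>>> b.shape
(11, 29)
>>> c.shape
(3, 17)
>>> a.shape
(3, 29, 29)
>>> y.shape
(29, 29, 17)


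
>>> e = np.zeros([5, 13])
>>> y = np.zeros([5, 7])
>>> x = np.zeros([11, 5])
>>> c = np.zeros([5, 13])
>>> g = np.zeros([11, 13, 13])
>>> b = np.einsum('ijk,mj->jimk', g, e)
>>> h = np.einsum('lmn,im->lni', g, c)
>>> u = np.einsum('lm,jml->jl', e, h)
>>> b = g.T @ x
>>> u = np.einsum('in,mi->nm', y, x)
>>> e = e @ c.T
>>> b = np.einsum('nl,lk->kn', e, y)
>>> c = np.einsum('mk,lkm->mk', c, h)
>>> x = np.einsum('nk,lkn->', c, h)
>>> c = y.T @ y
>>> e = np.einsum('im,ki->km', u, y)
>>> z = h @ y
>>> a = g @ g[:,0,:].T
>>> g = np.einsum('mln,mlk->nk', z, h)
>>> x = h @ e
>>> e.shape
(5, 11)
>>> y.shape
(5, 7)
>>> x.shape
(11, 13, 11)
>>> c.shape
(7, 7)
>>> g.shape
(7, 5)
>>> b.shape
(7, 5)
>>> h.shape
(11, 13, 5)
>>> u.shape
(7, 11)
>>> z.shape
(11, 13, 7)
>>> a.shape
(11, 13, 11)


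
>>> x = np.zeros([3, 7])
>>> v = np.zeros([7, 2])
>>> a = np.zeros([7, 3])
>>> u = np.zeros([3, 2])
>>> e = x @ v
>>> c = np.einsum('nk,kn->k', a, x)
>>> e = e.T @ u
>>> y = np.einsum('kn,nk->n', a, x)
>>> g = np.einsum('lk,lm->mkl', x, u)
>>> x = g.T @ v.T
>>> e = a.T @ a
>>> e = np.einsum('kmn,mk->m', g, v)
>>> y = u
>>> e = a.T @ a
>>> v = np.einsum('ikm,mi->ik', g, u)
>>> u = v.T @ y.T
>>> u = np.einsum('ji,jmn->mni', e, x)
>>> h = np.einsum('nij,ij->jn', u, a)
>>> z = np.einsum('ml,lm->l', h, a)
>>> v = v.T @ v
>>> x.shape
(3, 7, 7)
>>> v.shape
(7, 7)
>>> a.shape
(7, 3)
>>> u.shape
(7, 7, 3)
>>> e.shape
(3, 3)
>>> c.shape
(3,)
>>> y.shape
(3, 2)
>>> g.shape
(2, 7, 3)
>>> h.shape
(3, 7)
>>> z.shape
(7,)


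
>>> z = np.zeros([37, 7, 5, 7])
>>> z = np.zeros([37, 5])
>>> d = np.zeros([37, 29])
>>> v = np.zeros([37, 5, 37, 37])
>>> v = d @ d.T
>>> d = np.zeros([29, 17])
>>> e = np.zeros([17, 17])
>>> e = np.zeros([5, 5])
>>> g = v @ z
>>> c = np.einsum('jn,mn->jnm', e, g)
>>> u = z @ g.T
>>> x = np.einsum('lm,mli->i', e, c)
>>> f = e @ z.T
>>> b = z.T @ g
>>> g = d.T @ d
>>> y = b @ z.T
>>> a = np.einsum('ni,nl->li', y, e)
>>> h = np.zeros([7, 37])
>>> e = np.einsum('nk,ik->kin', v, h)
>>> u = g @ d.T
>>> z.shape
(37, 5)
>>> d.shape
(29, 17)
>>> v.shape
(37, 37)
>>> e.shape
(37, 7, 37)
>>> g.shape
(17, 17)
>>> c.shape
(5, 5, 37)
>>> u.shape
(17, 29)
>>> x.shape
(37,)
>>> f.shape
(5, 37)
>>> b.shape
(5, 5)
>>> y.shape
(5, 37)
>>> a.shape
(5, 37)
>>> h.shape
(7, 37)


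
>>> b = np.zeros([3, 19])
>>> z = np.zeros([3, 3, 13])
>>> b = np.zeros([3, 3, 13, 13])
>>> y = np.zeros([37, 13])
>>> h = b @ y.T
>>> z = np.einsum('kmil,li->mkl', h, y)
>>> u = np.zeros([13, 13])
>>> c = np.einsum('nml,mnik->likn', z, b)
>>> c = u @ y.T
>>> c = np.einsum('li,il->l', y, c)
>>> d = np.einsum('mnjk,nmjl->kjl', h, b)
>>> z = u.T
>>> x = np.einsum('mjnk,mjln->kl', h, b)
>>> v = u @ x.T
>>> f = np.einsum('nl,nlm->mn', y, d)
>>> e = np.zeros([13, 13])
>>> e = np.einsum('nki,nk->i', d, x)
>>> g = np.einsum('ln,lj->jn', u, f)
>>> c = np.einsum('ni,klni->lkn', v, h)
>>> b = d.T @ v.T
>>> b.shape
(13, 13, 13)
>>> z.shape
(13, 13)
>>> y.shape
(37, 13)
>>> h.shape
(3, 3, 13, 37)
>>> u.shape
(13, 13)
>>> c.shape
(3, 3, 13)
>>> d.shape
(37, 13, 13)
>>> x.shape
(37, 13)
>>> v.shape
(13, 37)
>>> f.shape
(13, 37)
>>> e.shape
(13,)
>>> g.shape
(37, 13)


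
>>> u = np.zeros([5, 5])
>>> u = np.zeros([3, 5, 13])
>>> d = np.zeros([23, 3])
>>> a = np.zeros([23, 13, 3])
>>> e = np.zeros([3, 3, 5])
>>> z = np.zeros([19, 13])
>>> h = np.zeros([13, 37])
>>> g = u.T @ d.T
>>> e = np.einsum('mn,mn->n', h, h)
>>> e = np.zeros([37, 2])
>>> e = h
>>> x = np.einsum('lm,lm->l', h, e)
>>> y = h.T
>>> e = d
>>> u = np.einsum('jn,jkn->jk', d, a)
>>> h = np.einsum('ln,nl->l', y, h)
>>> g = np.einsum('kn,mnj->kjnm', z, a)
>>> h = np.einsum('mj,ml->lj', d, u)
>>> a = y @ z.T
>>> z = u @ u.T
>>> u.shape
(23, 13)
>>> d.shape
(23, 3)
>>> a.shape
(37, 19)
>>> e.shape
(23, 3)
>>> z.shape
(23, 23)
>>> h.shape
(13, 3)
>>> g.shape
(19, 3, 13, 23)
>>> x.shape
(13,)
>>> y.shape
(37, 13)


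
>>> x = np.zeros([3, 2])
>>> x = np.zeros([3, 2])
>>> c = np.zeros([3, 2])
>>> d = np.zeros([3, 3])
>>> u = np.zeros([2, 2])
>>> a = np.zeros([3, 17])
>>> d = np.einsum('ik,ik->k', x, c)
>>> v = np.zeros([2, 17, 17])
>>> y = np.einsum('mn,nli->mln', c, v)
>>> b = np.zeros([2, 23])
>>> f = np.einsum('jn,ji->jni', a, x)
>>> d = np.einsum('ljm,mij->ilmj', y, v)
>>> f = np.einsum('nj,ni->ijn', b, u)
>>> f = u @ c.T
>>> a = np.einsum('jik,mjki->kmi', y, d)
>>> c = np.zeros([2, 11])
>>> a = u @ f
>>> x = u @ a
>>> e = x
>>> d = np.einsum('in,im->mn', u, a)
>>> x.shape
(2, 3)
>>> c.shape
(2, 11)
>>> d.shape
(3, 2)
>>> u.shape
(2, 2)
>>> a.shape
(2, 3)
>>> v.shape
(2, 17, 17)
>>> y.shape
(3, 17, 2)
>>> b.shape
(2, 23)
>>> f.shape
(2, 3)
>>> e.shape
(2, 3)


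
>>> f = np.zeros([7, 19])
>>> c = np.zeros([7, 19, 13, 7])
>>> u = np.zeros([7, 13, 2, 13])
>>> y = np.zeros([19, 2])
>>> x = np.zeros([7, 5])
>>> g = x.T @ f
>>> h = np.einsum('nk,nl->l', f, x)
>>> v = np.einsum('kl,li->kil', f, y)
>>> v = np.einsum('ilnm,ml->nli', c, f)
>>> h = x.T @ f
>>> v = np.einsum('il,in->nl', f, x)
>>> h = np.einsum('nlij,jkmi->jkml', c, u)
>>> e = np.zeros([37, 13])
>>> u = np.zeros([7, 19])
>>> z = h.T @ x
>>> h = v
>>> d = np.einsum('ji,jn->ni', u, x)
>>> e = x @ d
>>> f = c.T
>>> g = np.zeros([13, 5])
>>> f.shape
(7, 13, 19, 7)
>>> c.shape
(7, 19, 13, 7)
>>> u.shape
(7, 19)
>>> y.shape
(19, 2)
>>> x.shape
(7, 5)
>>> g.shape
(13, 5)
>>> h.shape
(5, 19)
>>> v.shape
(5, 19)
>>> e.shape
(7, 19)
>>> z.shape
(19, 2, 13, 5)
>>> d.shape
(5, 19)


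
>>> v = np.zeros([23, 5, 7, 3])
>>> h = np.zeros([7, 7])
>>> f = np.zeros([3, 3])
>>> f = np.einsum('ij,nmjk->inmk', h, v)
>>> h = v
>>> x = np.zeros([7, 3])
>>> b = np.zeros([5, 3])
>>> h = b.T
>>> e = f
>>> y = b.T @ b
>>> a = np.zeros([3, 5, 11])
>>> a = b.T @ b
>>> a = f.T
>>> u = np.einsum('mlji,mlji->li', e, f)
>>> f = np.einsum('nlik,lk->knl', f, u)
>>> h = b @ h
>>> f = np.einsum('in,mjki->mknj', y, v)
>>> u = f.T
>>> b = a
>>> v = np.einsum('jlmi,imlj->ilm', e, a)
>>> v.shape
(3, 23, 5)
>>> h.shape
(5, 5)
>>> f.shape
(23, 7, 3, 5)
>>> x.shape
(7, 3)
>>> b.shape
(3, 5, 23, 7)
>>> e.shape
(7, 23, 5, 3)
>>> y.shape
(3, 3)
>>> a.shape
(3, 5, 23, 7)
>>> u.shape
(5, 3, 7, 23)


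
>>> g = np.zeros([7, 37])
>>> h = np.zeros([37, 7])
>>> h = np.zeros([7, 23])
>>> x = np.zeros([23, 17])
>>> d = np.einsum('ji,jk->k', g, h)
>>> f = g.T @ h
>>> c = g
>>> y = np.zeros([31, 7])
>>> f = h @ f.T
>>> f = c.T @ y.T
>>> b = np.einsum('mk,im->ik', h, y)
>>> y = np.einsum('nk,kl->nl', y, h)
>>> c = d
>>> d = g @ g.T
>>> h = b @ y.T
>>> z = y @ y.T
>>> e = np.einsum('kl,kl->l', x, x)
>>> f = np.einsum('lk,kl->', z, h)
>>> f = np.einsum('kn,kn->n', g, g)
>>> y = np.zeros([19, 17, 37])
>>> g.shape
(7, 37)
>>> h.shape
(31, 31)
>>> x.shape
(23, 17)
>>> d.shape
(7, 7)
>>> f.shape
(37,)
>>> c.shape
(23,)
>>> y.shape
(19, 17, 37)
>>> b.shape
(31, 23)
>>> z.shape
(31, 31)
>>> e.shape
(17,)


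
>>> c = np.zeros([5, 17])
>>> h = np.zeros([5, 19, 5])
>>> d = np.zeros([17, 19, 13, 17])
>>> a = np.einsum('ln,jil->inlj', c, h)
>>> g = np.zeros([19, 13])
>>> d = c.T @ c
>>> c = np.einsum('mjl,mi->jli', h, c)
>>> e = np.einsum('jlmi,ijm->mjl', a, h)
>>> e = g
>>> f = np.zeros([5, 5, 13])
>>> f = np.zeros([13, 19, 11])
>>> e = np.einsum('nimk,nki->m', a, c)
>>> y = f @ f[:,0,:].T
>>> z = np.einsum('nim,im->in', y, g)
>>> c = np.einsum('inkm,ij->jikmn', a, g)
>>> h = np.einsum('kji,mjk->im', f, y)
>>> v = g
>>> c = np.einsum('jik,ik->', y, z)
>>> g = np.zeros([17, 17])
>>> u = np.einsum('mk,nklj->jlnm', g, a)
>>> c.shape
()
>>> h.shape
(11, 13)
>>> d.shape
(17, 17)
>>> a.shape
(19, 17, 5, 5)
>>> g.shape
(17, 17)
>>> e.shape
(5,)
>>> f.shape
(13, 19, 11)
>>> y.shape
(13, 19, 13)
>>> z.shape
(19, 13)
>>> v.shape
(19, 13)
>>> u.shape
(5, 5, 19, 17)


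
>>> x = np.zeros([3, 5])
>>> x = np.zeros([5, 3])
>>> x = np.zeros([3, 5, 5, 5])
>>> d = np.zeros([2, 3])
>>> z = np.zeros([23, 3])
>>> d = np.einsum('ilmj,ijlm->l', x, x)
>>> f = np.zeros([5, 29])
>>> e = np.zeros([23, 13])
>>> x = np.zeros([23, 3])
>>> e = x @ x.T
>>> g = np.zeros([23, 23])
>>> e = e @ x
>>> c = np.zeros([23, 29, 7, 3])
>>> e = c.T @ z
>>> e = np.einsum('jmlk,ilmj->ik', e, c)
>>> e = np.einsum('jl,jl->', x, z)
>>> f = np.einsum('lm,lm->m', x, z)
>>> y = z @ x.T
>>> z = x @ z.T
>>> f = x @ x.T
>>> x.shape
(23, 3)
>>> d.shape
(5,)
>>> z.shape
(23, 23)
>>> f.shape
(23, 23)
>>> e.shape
()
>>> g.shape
(23, 23)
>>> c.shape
(23, 29, 7, 3)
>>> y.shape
(23, 23)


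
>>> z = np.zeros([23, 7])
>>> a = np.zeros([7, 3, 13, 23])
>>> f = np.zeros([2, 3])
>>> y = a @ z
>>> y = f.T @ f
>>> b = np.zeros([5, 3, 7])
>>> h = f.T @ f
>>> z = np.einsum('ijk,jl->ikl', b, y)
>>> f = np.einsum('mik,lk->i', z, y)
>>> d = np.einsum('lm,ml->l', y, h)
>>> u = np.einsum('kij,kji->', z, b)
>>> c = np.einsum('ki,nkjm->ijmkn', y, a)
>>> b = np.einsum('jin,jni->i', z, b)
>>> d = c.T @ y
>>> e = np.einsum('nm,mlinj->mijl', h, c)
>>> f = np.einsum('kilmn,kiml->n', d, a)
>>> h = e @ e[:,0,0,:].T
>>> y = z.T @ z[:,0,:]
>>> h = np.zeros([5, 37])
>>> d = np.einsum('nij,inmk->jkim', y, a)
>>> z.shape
(5, 7, 3)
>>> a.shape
(7, 3, 13, 23)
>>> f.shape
(3,)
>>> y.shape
(3, 7, 3)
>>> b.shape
(7,)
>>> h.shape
(5, 37)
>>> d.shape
(3, 23, 7, 13)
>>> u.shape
()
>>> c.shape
(3, 13, 23, 3, 7)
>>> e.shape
(3, 23, 7, 13)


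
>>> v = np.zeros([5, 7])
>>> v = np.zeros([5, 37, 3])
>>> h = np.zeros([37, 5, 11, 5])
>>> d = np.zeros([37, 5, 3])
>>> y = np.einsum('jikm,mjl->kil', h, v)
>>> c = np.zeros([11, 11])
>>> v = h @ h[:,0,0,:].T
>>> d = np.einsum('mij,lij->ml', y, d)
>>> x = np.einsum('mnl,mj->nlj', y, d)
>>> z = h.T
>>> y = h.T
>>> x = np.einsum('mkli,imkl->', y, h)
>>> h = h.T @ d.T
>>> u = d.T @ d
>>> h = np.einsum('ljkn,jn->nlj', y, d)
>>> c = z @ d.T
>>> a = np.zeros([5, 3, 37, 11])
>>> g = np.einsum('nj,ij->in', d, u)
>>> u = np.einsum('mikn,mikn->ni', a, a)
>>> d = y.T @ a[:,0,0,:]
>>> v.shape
(37, 5, 11, 37)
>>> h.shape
(37, 5, 11)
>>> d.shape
(37, 5, 11, 11)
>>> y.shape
(5, 11, 5, 37)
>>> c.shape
(5, 11, 5, 11)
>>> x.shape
()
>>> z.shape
(5, 11, 5, 37)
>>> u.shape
(11, 3)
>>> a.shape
(5, 3, 37, 11)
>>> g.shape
(37, 11)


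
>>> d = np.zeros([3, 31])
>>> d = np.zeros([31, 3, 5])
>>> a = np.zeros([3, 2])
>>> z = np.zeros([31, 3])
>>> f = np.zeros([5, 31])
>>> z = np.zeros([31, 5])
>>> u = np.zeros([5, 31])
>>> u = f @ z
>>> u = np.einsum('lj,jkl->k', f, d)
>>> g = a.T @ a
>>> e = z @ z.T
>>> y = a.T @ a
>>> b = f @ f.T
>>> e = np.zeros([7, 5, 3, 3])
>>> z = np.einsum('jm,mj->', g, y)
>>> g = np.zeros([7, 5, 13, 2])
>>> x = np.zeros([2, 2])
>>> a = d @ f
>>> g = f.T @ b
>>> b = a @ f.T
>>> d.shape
(31, 3, 5)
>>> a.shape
(31, 3, 31)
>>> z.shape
()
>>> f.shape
(5, 31)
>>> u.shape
(3,)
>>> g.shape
(31, 5)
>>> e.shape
(7, 5, 3, 3)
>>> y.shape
(2, 2)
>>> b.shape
(31, 3, 5)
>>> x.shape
(2, 2)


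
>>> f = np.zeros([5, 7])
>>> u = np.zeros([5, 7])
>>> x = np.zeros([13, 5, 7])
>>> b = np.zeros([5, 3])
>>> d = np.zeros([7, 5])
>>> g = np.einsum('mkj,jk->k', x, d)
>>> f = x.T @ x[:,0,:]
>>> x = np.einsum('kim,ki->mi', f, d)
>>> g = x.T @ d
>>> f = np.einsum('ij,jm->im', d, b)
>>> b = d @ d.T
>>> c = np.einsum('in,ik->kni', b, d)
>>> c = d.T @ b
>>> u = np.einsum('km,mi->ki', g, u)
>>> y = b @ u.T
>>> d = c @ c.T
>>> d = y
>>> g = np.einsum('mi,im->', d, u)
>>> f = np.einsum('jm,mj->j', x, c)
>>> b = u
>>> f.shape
(7,)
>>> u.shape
(5, 7)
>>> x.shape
(7, 5)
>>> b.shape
(5, 7)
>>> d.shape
(7, 5)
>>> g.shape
()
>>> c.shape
(5, 7)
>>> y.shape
(7, 5)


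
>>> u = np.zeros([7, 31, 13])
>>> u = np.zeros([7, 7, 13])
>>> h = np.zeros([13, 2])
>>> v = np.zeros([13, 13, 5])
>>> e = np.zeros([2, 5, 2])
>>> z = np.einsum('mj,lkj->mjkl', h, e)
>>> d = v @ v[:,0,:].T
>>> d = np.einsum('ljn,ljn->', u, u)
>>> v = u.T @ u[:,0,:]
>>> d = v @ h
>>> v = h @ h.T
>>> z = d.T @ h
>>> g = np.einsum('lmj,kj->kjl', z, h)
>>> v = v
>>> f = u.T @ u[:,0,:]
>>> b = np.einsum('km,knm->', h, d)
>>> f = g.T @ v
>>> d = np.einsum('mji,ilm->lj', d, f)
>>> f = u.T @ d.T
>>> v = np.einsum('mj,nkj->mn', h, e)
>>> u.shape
(7, 7, 13)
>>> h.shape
(13, 2)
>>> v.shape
(13, 2)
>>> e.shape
(2, 5, 2)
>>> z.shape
(2, 7, 2)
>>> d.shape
(2, 7)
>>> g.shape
(13, 2, 2)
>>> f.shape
(13, 7, 2)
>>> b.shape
()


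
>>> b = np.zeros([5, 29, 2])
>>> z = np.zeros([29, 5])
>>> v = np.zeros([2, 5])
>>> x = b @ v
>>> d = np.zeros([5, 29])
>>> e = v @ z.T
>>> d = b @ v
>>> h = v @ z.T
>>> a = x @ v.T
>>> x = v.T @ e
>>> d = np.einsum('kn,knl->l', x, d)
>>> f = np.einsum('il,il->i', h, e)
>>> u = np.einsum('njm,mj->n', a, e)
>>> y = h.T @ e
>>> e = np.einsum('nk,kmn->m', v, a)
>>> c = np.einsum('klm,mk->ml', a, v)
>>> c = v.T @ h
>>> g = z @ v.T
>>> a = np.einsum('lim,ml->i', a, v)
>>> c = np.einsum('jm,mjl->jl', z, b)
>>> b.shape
(5, 29, 2)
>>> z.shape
(29, 5)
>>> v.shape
(2, 5)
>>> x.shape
(5, 29)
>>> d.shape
(5,)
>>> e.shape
(29,)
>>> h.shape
(2, 29)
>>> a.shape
(29,)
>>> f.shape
(2,)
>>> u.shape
(5,)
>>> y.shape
(29, 29)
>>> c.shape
(29, 2)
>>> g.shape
(29, 2)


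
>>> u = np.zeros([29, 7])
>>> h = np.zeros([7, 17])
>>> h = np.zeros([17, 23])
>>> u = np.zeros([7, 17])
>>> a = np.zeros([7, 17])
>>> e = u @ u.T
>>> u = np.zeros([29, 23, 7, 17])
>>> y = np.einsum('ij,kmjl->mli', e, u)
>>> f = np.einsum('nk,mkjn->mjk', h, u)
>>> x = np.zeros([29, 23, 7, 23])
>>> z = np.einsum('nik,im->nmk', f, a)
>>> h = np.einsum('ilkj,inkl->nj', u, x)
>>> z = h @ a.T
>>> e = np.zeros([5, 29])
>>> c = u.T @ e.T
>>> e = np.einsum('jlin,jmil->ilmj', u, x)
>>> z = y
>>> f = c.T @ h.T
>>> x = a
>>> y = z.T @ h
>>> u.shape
(29, 23, 7, 17)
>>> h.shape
(23, 17)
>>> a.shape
(7, 17)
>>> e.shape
(7, 23, 23, 29)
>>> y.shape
(7, 17, 17)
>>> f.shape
(5, 23, 7, 23)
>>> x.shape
(7, 17)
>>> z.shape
(23, 17, 7)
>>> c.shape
(17, 7, 23, 5)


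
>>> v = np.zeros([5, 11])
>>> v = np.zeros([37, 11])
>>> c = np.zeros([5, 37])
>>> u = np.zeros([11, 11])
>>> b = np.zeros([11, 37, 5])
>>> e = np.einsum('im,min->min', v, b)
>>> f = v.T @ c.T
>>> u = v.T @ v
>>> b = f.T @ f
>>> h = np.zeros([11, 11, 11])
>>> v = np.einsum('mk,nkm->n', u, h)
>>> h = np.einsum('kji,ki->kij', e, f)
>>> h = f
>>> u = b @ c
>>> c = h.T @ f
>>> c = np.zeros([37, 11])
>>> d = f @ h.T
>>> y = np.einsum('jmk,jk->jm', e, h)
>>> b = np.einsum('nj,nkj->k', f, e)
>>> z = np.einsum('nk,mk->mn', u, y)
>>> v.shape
(11,)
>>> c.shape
(37, 11)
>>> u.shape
(5, 37)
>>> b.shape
(37,)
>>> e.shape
(11, 37, 5)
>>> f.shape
(11, 5)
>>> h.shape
(11, 5)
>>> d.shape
(11, 11)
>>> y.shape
(11, 37)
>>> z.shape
(11, 5)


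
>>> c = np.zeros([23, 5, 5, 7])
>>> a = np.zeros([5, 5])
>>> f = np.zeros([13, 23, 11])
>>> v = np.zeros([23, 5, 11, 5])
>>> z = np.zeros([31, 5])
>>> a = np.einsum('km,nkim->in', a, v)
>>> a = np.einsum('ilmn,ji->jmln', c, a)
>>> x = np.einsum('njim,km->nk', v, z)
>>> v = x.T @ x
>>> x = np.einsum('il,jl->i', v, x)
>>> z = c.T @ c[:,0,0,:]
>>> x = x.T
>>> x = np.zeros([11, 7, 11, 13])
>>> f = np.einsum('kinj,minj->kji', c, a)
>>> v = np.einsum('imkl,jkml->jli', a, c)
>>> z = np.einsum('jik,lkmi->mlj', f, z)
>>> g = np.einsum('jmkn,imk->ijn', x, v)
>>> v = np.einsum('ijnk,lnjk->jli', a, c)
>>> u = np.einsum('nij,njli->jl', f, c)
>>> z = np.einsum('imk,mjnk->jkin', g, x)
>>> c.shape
(23, 5, 5, 7)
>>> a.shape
(11, 5, 5, 7)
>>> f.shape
(23, 7, 5)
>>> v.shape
(5, 23, 11)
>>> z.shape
(7, 13, 23, 11)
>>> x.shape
(11, 7, 11, 13)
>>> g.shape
(23, 11, 13)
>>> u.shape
(5, 5)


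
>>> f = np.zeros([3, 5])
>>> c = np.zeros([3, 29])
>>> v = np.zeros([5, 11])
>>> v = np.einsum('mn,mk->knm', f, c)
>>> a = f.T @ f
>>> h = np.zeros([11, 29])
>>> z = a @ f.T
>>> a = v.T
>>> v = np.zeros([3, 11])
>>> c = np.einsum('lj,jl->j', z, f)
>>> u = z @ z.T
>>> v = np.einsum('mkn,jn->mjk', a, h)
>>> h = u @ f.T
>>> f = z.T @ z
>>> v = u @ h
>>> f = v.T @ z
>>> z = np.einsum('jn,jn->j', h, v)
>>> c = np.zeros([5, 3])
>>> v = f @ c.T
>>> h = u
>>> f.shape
(3, 3)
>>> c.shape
(5, 3)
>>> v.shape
(3, 5)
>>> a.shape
(3, 5, 29)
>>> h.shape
(5, 5)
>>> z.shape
(5,)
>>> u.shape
(5, 5)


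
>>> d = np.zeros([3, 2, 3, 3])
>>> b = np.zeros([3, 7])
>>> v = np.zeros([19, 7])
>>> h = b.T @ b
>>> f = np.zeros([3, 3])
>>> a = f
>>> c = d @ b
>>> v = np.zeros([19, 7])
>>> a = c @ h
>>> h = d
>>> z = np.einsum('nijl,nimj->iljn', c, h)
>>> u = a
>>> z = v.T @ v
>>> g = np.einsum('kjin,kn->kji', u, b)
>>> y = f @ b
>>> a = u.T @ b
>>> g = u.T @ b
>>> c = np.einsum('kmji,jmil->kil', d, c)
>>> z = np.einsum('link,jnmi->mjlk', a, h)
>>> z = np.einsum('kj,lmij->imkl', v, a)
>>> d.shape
(3, 2, 3, 3)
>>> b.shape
(3, 7)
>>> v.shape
(19, 7)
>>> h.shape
(3, 2, 3, 3)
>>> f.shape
(3, 3)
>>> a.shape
(7, 3, 2, 7)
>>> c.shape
(3, 3, 7)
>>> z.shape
(2, 3, 19, 7)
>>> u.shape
(3, 2, 3, 7)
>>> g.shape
(7, 3, 2, 7)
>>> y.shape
(3, 7)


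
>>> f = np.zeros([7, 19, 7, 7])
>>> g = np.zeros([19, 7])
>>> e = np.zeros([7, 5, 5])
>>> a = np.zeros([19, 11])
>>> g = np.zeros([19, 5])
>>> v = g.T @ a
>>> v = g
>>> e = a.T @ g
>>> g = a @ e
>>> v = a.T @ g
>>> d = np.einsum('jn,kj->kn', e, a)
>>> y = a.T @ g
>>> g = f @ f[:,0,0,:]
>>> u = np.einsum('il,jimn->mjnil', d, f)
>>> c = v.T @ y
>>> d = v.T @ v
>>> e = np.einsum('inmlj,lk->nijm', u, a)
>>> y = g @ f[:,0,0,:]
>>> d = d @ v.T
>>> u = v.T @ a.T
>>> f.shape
(7, 19, 7, 7)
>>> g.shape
(7, 19, 7, 7)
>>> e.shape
(7, 7, 5, 7)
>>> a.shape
(19, 11)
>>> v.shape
(11, 5)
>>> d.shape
(5, 11)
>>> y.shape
(7, 19, 7, 7)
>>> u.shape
(5, 19)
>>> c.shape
(5, 5)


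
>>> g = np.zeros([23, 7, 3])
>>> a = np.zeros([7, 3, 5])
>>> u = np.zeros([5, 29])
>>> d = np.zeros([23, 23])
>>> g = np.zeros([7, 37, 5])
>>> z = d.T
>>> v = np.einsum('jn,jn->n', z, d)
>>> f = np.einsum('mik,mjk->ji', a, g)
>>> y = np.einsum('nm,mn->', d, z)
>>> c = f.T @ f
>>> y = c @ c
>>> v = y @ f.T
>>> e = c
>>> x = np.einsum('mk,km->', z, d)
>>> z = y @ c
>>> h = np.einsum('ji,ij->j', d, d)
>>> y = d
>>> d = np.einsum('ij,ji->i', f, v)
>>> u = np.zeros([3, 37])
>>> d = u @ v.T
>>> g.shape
(7, 37, 5)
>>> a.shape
(7, 3, 5)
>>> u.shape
(3, 37)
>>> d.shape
(3, 3)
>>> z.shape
(3, 3)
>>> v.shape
(3, 37)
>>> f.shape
(37, 3)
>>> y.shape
(23, 23)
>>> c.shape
(3, 3)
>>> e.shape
(3, 3)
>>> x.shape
()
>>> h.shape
(23,)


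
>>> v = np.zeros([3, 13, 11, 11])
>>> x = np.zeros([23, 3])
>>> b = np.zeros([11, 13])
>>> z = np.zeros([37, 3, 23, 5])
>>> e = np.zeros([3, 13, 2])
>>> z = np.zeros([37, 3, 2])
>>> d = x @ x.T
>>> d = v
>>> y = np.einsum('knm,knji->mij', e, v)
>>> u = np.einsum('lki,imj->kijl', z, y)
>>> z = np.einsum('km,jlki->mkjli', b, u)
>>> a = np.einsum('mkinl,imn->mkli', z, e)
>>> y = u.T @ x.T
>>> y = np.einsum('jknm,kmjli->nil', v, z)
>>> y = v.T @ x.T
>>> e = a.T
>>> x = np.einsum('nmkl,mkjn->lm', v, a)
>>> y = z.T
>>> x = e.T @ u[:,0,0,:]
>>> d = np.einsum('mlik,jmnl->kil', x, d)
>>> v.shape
(3, 13, 11, 11)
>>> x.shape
(13, 11, 37, 37)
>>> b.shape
(11, 13)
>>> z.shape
(13, 11, 3, 2, 37)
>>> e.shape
(3, 37, 11, 13)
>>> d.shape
(37, 37, 11)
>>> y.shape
(37, 2, 3, 11, 13)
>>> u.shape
(3, 2, 11, 37)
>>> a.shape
(13, 11, 37, 3)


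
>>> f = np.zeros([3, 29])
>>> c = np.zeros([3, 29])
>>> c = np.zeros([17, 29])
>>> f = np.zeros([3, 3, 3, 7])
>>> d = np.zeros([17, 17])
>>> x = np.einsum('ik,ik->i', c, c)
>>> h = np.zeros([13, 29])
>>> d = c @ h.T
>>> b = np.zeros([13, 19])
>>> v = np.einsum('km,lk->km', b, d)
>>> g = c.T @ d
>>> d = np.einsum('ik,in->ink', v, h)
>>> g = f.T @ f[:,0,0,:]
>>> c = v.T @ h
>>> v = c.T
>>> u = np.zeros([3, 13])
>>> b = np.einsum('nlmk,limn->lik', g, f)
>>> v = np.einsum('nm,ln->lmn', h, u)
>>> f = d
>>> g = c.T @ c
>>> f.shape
(13, 29, 19)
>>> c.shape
(19, 29)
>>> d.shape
(13, 29, 19)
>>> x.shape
(17,)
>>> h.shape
(13, 29)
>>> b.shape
(3, 3, 7)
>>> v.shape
(3, 29, 13)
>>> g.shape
(29, 29)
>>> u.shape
(3, 13)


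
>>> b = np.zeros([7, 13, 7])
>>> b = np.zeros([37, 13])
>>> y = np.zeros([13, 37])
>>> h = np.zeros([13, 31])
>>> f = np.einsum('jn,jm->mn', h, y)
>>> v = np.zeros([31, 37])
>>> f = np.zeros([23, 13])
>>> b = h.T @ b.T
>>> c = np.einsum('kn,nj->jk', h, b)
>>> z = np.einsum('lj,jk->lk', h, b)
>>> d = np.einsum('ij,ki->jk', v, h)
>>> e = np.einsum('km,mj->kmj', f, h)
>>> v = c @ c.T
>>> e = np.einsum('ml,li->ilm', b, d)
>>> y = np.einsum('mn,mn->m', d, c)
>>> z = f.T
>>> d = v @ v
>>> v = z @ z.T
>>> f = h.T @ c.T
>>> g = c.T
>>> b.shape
(31, 37)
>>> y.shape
(37,)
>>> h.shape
(13, 31)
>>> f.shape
(31, 37)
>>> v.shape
(13, 13)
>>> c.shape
(37, 13)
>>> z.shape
(13, 23)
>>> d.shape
(37, 37)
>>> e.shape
(13, 37, 31)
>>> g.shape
(13, 37)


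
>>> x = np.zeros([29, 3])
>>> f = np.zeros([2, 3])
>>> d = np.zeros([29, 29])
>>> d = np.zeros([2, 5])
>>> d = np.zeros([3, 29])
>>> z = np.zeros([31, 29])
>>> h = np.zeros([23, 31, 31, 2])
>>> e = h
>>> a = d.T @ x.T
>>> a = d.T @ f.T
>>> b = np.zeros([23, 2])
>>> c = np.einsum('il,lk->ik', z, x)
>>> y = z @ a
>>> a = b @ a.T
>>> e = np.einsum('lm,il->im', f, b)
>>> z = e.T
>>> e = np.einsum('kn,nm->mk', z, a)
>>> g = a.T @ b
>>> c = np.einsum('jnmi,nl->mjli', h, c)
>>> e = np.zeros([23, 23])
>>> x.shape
(29, 3)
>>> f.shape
(2, 3)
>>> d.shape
(3, 29)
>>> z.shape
(3, 23)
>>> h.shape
(23, 31, 31, 2)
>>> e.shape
(23, 23)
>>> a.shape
(23, 29)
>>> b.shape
(23, 2)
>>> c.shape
(31, 23, 3, 2)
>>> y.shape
(31, 2)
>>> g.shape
(29, 2)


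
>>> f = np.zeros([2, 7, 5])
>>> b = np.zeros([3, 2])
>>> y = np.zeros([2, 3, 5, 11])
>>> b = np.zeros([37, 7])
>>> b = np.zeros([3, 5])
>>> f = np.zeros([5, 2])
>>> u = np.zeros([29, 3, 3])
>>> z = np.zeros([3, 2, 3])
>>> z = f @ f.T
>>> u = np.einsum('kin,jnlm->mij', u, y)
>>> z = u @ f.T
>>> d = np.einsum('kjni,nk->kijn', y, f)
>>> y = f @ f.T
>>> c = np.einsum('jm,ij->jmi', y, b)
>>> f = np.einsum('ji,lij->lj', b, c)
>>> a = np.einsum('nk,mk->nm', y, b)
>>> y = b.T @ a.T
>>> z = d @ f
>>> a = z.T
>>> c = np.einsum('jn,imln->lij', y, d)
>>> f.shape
(5, 3)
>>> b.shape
(3, 5)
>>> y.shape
(5, 5)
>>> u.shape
(11, 3, 2)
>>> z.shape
(2, 11, 3, 3)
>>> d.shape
(2, 11, 3, 5)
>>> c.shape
(3, 2, 5)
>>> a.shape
(3, 3, 11, 2)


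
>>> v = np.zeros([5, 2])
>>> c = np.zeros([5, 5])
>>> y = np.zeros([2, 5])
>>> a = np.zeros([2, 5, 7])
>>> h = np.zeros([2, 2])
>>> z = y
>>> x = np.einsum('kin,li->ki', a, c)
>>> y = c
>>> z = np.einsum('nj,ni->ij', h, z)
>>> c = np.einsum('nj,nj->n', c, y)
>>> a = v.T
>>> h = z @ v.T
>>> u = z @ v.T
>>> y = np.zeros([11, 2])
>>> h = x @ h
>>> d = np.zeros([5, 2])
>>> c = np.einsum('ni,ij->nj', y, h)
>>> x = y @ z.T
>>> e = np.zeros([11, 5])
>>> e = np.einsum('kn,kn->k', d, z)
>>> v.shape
(5, 2)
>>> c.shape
(11, 5)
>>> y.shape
(11, 2)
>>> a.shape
(2, 5)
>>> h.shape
(2, 5)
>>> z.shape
(5, 2)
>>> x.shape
(11, 5)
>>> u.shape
(5, 5)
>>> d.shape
(5, 2)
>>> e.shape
(5,)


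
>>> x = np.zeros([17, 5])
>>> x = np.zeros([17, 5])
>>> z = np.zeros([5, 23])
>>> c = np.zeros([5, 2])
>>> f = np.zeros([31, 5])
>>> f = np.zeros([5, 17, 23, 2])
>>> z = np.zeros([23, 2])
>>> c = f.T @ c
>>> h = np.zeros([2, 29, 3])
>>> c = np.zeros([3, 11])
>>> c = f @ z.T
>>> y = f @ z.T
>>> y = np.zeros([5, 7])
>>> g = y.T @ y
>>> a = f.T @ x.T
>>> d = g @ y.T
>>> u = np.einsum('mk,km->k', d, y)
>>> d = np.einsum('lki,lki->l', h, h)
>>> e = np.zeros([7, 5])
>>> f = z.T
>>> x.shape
(17, 5)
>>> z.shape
(23, 2)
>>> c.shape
(5, 17, 23, 23)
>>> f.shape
(2, 23)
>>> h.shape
(2, 29, 3)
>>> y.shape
(5, 7)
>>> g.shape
(7, 7)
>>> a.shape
(2, 23, 17, 17)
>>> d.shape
(2,)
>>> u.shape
(5,)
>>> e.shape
(7, 5)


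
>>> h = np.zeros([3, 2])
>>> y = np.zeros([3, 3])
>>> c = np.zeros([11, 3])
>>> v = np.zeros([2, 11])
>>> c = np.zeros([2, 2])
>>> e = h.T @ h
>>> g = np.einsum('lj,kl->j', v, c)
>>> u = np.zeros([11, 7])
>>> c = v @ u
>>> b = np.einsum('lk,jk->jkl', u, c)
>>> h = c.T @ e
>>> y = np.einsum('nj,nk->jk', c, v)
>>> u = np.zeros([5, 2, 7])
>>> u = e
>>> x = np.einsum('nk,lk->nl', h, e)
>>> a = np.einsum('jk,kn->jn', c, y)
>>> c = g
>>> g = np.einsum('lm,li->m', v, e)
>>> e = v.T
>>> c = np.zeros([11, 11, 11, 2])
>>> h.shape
(7, 2)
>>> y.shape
(7, 11)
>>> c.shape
(11, 11, 11, 2)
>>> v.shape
(2, 11)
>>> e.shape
(11, 2)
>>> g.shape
(11,)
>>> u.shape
(2, 2)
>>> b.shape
(2, 7, 11)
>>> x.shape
(7, 2)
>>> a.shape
(2, 11)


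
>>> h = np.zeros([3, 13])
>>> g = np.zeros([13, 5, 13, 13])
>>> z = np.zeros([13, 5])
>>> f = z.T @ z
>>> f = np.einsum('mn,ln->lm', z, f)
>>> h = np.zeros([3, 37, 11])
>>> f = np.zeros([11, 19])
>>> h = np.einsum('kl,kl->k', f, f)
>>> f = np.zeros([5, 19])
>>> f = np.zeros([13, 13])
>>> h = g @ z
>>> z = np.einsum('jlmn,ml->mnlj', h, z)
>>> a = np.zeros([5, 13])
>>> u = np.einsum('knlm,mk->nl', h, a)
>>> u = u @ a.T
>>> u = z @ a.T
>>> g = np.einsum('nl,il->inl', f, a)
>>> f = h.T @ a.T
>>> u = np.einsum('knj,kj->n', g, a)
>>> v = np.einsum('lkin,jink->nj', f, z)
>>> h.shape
(13, 5, 13, 5)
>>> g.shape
(5, 13, 13)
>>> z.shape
(13, 5, 5, 13)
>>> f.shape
(5, 13, 5, 5)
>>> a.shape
(5, 13)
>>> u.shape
(13,)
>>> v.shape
(5, 13)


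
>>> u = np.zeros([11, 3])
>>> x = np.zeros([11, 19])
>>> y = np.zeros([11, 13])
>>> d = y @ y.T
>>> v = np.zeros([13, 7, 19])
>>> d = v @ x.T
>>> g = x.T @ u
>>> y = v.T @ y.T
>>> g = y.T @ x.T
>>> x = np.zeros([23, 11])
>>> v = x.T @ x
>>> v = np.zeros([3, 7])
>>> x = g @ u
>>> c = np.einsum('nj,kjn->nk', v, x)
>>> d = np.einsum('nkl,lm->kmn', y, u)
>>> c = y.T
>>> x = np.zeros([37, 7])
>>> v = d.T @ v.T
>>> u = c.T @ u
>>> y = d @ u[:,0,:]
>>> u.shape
(19, 7, 3)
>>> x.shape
(37, 7)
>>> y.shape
(7, 3, 3)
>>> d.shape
(7, 3, 19)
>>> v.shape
(19, 3, 3)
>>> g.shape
(11, 7, 11)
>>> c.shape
(11, 7, 19)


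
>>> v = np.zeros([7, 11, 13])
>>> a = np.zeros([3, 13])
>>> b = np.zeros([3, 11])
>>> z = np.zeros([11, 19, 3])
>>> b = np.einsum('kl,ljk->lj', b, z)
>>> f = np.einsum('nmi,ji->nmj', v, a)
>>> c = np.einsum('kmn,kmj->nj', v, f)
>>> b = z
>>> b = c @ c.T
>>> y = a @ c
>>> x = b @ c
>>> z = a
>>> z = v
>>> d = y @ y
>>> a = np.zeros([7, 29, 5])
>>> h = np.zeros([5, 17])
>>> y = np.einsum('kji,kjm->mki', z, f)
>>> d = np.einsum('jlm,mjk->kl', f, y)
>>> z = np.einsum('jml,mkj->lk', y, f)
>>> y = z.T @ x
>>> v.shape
(7, 11, 13)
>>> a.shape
(7, 29, 5)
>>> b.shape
(13, 13)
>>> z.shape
(13, 11)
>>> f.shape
(7, 11, 3)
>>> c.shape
(13, 3)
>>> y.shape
(11, 3)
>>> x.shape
(13, 3)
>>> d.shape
(13, 11)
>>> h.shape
(5, 17)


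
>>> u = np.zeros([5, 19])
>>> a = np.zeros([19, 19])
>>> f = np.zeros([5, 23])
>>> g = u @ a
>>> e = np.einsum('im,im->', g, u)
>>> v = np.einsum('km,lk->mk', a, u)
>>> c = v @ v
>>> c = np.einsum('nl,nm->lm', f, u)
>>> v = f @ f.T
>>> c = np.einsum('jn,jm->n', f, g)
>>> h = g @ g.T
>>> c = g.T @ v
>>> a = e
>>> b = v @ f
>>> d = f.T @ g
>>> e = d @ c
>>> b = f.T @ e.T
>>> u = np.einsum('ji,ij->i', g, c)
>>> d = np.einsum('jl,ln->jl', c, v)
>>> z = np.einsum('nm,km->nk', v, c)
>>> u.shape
(19,)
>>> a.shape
()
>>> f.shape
(5, 23)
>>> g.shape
(5, 19)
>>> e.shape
(23, 5)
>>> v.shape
(5, 5)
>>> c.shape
(19, 5)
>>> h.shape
(5, 5)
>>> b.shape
(23, 23)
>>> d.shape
(19, 5)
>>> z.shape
(5, 19)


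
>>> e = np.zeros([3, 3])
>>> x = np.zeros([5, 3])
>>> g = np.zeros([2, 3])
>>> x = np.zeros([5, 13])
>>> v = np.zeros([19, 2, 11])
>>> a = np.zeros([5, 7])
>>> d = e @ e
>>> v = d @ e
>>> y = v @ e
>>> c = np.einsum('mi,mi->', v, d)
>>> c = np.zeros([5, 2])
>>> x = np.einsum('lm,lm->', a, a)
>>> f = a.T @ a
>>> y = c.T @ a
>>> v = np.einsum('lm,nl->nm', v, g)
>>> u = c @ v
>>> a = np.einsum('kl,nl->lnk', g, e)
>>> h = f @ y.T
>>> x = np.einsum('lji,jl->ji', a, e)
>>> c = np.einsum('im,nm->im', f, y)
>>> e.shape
(3, 3)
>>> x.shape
(3, 2)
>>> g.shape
(2, 3)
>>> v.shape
(2, 3)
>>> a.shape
(3, 3, 2)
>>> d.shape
(3, 3)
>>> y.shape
(2, 7)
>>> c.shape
(7, 7)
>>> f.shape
(7, 7)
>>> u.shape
(5, 3)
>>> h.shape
(7, 2)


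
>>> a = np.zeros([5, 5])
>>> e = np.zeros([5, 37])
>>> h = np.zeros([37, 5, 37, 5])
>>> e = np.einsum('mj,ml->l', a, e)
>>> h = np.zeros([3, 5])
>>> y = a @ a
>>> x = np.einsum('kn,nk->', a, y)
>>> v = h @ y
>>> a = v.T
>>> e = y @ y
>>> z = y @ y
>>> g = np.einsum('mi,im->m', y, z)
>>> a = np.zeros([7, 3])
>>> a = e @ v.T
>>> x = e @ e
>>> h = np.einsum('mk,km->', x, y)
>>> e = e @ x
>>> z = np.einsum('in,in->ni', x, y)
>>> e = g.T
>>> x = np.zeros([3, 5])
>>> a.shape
(5, 3)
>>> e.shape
(5,)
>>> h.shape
()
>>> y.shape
(5, 5)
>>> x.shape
(3, 5)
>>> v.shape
(3, 5)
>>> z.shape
(5, 5)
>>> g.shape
(5,)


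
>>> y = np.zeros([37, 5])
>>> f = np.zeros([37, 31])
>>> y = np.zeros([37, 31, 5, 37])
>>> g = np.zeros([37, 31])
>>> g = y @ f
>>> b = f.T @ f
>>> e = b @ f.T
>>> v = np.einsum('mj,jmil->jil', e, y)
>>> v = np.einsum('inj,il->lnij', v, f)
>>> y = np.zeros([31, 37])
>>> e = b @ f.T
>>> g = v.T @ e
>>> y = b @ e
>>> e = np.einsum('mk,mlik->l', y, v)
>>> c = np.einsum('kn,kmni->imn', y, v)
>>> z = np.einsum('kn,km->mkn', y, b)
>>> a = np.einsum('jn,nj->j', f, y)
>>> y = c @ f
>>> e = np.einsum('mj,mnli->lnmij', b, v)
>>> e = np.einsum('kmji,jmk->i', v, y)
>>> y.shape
(37, 5, 31)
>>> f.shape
(37, 31)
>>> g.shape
(37, 37, 5, 37)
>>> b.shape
(31, 31)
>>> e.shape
(37,)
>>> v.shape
(31, 5, 37, 37)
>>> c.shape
(37, 5, 37)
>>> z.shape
(31, 31, 37)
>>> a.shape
(37,)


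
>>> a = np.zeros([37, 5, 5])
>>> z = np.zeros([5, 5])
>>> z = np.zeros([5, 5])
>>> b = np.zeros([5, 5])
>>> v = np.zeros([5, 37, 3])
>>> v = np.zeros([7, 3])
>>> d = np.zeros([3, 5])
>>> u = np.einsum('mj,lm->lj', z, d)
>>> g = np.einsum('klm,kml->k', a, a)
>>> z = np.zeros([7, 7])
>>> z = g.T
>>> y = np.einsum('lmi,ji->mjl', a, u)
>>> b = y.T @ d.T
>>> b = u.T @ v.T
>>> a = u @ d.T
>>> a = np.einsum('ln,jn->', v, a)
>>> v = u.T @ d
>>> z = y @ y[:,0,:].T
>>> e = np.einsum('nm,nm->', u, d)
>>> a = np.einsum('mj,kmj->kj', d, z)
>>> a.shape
(5, 5)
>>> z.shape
(5, 3, 5)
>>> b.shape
(5, 7)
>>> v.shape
(5, 5)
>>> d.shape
(3, 5)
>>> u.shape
(3, 5)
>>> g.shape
(37,)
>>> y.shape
(5, 3, 37)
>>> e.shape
()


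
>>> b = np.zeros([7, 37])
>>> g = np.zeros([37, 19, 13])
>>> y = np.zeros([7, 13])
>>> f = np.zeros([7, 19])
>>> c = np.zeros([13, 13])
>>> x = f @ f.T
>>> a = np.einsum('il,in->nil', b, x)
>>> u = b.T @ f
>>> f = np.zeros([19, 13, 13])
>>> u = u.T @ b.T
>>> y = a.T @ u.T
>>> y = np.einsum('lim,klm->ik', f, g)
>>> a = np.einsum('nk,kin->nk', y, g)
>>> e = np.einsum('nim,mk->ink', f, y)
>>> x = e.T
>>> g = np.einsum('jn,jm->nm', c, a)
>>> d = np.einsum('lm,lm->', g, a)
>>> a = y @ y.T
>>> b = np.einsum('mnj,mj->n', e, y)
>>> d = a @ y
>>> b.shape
(19,)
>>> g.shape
(13, 37)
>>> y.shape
(13, 37)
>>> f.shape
(19, 13, 13)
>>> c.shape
(13, 13)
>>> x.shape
(37, 19, 13)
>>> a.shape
(13, 13)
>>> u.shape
(19, 7)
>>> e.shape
(13, 19, 37)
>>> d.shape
(13, 37)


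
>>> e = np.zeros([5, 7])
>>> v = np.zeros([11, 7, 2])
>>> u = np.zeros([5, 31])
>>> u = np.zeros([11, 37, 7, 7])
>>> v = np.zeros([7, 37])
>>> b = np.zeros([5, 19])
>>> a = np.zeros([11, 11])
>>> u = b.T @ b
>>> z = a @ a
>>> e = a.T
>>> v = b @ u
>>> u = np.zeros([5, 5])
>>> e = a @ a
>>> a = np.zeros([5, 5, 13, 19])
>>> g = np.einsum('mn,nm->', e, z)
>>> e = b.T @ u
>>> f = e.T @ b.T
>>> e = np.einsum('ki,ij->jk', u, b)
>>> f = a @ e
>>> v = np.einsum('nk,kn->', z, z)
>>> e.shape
(19, 5)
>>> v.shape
()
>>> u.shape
(5, 5)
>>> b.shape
(5, 19)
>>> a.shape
(5, 5, 13, 19)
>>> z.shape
(11, 11)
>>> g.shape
()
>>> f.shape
(5, 5, 13, 5)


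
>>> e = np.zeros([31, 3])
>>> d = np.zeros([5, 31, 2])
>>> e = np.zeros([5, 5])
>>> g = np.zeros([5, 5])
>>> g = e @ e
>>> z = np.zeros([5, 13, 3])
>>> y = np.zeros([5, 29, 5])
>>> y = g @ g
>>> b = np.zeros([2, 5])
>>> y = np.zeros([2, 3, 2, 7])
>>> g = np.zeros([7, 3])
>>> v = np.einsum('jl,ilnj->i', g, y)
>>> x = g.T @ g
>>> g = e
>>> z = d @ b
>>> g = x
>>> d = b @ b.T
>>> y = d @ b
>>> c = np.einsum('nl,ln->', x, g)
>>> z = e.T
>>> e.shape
(5, 5)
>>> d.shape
(2, 2)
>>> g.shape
(3, 3)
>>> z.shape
(5, 5)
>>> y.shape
(2, 5)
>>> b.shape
(2, 5)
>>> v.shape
(2,)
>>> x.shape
(3, 3)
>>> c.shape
()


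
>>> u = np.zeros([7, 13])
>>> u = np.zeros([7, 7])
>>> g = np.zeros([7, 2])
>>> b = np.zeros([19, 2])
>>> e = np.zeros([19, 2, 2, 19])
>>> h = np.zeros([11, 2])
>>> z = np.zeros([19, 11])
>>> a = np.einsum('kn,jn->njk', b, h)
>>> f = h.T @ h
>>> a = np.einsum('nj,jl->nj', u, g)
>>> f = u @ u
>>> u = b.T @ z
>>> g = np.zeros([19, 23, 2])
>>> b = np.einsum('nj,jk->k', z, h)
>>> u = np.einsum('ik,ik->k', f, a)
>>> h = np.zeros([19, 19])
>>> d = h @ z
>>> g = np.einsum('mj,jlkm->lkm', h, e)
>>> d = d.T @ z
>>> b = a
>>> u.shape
(7,)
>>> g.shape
(2, 2, 19)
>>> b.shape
(7, 7)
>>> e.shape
(19, 2, 2, 19)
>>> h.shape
(19, 19)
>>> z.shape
(19, 11)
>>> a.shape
(7, 7)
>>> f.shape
(7, 7)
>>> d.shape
(11, 11)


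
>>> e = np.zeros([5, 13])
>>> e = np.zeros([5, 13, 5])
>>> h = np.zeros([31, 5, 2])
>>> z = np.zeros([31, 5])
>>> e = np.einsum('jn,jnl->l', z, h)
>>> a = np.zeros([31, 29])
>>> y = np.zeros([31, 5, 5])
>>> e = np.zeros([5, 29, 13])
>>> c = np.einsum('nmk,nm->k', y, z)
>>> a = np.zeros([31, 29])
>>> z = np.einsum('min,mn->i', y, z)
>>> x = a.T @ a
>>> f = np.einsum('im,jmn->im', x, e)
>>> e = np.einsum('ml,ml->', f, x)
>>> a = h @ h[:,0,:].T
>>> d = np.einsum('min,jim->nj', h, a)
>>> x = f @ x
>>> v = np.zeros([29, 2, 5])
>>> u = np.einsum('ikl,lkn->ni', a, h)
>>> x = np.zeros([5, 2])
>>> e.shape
()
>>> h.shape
(31, 5, 2)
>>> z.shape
(5,)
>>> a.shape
(31, 5, 31)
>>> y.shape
(31, 5, 5)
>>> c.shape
(5,)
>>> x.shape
(5, 2)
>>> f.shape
(29, 29)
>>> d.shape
(2, 31)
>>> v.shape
(29, 2, 5)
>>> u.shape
(2, 31)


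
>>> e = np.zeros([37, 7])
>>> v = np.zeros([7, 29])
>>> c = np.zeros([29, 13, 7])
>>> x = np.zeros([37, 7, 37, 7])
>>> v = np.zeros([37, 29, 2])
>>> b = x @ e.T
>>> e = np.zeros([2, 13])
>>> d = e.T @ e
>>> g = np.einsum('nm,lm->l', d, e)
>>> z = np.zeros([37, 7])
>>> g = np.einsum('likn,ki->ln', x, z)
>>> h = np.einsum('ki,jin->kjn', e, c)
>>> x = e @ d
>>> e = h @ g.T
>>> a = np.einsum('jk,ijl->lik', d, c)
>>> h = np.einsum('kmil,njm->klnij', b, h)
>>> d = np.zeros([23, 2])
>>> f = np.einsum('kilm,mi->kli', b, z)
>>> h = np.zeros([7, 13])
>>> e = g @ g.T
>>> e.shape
(37, 37)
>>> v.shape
(37, 29, 2)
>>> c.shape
(29, 13, 7)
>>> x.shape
(2, 13)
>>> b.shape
(37, 7, 37, 37)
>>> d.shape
(23, 2)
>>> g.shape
(37, 7)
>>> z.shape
(37, 7)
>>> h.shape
(7, 13)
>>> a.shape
(7, 29, 13)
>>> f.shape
(37, 37, 7)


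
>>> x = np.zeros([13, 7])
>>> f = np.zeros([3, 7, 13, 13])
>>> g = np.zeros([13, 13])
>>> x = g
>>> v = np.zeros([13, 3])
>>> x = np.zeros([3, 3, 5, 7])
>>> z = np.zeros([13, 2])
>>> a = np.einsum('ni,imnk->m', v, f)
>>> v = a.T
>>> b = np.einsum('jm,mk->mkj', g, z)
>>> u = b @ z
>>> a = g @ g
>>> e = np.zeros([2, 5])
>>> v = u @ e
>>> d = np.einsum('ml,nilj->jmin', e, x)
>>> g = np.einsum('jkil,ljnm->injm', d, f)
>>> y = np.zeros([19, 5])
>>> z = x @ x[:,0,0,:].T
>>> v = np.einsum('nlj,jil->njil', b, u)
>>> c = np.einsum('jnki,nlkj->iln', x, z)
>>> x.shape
(3, 3, 5, 7)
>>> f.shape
(3, 7, 13, 13)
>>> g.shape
(3, 13, 7, 13)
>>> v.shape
(13, 13, 2, 2)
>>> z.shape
(3, 3, 5, 3)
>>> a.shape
(13, 13)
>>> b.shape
(13, 2, 13)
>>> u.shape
(13, 2, 2)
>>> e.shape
(2, 5)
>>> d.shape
(7, 2, 3, 3)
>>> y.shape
(19, 5)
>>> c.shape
(7, 3, 3)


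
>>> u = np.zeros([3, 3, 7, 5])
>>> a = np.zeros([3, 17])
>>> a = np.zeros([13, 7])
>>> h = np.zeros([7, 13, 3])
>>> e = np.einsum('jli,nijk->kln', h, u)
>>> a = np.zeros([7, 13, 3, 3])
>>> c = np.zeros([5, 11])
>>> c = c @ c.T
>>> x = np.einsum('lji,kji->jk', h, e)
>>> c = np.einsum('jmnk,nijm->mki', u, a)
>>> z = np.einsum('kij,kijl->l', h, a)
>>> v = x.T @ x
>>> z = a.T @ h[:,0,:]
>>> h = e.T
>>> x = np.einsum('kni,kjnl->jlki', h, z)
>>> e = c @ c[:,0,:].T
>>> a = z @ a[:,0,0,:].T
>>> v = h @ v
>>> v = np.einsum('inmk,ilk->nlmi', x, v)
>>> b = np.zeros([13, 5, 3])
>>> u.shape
(3, 3, 7, 5)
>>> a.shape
(3, 3, 13, 7)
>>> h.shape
(3, 13, 5)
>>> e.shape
(3, 5, 3)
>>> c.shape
(3, 5, 13)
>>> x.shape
(3, 3, 3, 5)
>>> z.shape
(3, 3, 13, 3)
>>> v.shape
(3, 13, 3, 3)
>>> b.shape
(13, 5, 3)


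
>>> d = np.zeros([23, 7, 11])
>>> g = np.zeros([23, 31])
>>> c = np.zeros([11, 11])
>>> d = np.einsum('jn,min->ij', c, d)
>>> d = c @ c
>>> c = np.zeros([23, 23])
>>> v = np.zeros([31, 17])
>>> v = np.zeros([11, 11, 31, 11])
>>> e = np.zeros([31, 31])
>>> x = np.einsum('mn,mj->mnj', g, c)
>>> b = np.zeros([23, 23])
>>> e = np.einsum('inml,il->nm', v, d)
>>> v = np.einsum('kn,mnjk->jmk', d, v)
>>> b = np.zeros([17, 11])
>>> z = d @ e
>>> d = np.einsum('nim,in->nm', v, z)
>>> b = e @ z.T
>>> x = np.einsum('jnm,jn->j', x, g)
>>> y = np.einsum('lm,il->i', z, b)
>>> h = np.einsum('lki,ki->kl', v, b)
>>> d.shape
(31, 11)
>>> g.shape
(23, 31)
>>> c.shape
(23, 23)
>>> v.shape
(31, 11, 11)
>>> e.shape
(11, 31)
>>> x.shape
(23,)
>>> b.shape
(11, 11)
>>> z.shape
(11, 31)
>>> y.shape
(11,)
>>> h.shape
(11, 31)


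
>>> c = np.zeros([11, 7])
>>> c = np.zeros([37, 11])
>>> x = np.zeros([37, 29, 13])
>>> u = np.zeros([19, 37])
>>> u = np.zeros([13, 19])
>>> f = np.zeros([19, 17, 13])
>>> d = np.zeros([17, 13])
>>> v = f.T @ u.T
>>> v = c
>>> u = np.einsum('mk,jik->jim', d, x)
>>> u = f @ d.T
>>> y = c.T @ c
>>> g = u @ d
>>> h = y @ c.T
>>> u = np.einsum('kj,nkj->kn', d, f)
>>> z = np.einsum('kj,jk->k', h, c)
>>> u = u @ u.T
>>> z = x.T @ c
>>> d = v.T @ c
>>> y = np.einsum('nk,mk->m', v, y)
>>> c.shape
(37, 11)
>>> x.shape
(37, 29, 13)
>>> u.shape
(17, 17)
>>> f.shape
(19, 17, 13)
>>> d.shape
(11, 11)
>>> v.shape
(37, 11)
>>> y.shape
(11,)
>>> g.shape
(19, 17, 13)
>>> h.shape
(11, 37)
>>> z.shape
(13, 29, 11)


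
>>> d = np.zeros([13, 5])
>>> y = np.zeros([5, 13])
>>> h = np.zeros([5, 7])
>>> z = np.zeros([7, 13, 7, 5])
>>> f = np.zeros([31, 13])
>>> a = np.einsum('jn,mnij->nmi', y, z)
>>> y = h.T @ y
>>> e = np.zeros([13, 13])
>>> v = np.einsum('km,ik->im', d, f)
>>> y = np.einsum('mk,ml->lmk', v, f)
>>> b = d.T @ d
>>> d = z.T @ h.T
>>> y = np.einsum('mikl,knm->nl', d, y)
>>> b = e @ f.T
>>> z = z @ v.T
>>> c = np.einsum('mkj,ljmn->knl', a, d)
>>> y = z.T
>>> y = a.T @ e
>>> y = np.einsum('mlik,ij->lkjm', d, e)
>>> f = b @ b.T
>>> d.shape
(5, 7, 13, 5)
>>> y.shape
(7, 5, 13, 5)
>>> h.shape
(5, 7)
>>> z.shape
(7, 13, 7, 31)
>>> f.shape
(13, 13)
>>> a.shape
(13, 7, 7)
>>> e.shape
(13, 13)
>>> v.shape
(31, 5)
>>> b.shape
(13, 31)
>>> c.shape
(7, 5, 5)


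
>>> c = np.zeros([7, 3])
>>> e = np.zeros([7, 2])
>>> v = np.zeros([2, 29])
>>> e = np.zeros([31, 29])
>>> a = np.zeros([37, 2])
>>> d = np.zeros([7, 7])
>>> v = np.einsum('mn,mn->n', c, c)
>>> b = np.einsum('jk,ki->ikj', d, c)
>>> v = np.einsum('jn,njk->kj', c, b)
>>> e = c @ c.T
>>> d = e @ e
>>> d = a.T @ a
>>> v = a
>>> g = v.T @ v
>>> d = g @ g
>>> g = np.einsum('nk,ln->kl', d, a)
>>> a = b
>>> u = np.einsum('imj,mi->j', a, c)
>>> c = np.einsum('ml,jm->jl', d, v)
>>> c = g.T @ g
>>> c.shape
(37, 37)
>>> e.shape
(7, 7)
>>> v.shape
(37, 2)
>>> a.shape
(3, 7, 7)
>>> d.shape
(2, 2)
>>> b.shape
(3, 7, 7)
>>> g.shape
(2, 37)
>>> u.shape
(7,)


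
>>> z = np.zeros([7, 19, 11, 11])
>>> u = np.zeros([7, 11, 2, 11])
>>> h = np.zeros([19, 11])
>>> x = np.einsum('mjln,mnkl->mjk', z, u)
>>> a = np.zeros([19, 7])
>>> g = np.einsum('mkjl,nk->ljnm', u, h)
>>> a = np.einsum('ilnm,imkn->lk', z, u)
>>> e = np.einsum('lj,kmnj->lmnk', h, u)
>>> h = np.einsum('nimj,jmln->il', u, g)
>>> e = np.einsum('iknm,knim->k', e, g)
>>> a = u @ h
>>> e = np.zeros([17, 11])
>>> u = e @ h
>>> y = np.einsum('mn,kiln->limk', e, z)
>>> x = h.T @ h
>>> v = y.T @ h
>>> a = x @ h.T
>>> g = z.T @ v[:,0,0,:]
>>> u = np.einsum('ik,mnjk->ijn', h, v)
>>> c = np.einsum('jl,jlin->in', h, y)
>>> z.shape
(7, 19, 11, 11)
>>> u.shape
(11, 19, 17)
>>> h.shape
(11, 19)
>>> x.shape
(19, 19)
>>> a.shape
(19, 11)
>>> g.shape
(11, 11, 19, 19)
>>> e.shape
(17, 11)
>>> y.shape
(11, 19, 17, 7)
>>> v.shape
(7, 17, 19, 19)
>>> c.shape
(17, 7)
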